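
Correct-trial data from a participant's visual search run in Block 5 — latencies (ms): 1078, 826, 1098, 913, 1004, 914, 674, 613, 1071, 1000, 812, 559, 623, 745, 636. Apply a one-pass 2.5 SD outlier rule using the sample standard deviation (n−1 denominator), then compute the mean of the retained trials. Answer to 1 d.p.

837.7 ms

n = 15, ΣRT = 12566, M = 837.733
Σ(x−M)² = 496548.93; s = √(496548.93/14) = 188.329
Cutoffs: 837.733 ± 2.5·188.329 → [366.9, 1308.6]
No RTs fall outside the cutoffs; all 15 retained. Mean = 12566/15 = 837.733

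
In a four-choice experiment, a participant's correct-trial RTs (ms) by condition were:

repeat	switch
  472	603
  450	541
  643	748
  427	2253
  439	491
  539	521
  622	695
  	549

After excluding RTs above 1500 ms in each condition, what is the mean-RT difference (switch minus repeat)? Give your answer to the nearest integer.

switch: exclude 2253
M(repeat) = 3592/7 = 513.143
M(switch) = 4148/7 = 592.571
Difference = 592.571 − 513.143 = 79.429 ms

79 ms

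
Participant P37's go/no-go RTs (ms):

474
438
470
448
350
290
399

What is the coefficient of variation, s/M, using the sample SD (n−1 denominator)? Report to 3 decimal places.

0.167

n = 7, Σ = 2869, M = 409.8571
Σ(x−M)² = 28044.857; s = √(28044.857/6) = 68.3677
CV = 68.3677 / 409.8571 = 0.16681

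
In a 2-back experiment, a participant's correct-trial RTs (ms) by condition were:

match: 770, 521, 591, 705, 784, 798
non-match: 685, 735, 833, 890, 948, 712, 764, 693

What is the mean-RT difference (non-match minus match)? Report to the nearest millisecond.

M(match) = 4169/6 = 694.833
M(non-match) = 6260/8 = 782.500
Difference = 782.500 − 694.833 = 87.667 ms

88 ms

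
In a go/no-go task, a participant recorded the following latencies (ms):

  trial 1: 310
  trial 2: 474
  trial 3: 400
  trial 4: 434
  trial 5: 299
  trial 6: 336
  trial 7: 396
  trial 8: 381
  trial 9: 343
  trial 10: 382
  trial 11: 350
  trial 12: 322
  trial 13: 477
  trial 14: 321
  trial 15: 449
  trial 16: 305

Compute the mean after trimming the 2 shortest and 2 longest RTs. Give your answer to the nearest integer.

369 ms

Sorted: 299, 305, 310, 321, 322, 336, 343, 350, 381, 382, 396, 400, 434, 449, 474, 477
Drop lowest 2 (299, 305) and highest 2 (474, 477)
Remaining (n=12): Σ = 4424, mean = 4424/12 = 368.667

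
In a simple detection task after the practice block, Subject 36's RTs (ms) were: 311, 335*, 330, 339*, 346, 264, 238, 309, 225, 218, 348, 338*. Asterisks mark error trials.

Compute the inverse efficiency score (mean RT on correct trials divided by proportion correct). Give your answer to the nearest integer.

Correct trials (n=9): 311, 330, 346, 264, 238, 309, 225, 218, 348
Mean correct RT = 2589/9 = 287.6667 ms
Proportion correct = 9/12
IES = 287.6667 / (9/12) = 383.556 ms

384 ms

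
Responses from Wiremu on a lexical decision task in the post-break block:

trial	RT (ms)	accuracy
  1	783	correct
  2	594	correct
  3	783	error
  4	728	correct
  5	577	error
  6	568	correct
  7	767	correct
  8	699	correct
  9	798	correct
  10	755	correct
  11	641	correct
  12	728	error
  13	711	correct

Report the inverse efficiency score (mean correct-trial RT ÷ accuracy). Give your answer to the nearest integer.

Correct trials (n=10): 783, 594, 728, 568, 767, 699, 798, 755, 641, 711
Mean correct RT = 7044/10 = 704.4000 ms
Proportion correct = 10/13
IES = 704.4000 / (10/13) = 915.720 ms

916 ms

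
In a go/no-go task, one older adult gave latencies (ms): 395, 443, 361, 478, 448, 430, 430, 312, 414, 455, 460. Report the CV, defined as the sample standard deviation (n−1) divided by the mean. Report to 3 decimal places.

n = 11, Σ = 4626, M = 420.5455
Σ(x−M)² = 23504.727; s = √(23504.727/10) = 48.4817
CV = 48.4817 / 420.5455 = 0.11528

0.115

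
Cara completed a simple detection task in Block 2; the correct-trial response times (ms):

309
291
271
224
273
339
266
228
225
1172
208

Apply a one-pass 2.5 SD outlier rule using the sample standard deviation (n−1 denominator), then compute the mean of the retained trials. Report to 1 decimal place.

263.4 ms

n = 11, ΣRT = 3806, M = 346.000
Σ(x−M)² = 766566.00; s = √(766566.00/10) = 276.869
Cutoffs: 346.000 ± 2.5·276.869 → [-346.2, 1038.2]
Outside: 1172 → excluded.
Retained (n=10): Σ = 2634, mean = 2634/10 = 263.400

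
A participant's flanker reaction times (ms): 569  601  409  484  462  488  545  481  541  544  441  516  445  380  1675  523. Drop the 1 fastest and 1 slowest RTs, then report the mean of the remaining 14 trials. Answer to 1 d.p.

503.5 ms

Sorted: 380, 409, 441, 445, 462, 481, 484, 488, 516, 523, 541, 544, 545, 569, 601, 1675
Drop lowest 1 (380) and highest 1 (1675)
Remaining (n=14): Σ = 7049, mean = 7049/14 = 503.500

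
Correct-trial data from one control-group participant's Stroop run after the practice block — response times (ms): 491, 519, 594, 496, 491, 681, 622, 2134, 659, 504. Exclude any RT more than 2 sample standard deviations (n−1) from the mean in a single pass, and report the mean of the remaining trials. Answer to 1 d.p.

561.9 ms

n = 10, ΣRT = 7191, M = 719.100
Σ(x−M)² = 2272224.90; s = √(2272224.90/9) = 502.463
Cutoffs: 719.100 ± 2·502.463 → [-285.8, 1724.0]
Outside: 2134 → excluded.
Retained (n=9): Σ = 5057, mean = 5057/9 = 561.889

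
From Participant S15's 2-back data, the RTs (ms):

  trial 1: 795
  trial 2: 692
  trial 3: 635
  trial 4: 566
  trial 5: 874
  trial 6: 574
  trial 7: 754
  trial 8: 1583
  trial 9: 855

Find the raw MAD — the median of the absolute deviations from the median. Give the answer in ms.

119 ms

Sorted: 566, 574, 635, 692, 754, 795, 855, 874, 1583 → median = 754
|x − 754|: 41, 62, 119, 188, 120, 180, 0, 829, 101
Sorted deviations: 0, 41, 62, 101, 119, 120, 180, 188, 829 → MAD = 119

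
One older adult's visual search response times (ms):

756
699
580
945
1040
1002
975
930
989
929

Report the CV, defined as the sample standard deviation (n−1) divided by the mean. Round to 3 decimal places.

0.172

n = 10, Σ = 8845, M = 884.5000
Σ(x−M)² = 208450.500; s = √(208450.500/9) = 152.1879
CV = 152.1879 / 884.5000 = 0.17206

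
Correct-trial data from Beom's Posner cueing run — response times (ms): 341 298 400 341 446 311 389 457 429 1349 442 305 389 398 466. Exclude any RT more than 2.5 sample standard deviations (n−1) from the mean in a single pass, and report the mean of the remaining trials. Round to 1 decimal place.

n = 15, ΣRT = 6761, M = 450.733
Σ(x−M)² = 908876.93; s = √(908876.93/14) = 254.794
Cutoffs: 450.733 ± 2.5·254.794 → [-186.3, 1087.7]
Outside: 1349 → excluded.
Retained (n=14): Σ = 5412, mean = 5412/14 = 386.571

386.6 ms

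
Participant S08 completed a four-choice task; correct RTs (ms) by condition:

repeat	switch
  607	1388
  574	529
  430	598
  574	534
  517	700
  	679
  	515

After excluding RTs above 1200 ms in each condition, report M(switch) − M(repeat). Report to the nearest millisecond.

52 ms

switch: exclude 1388
M(repeat) = 2702/5 = 540.400
M(switch) = 3555/6 = 592.500
Difference = 592.500 − 540.400 = 52.100 ms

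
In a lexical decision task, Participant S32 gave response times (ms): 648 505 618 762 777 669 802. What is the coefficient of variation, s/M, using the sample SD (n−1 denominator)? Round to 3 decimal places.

0.154

n = 7, Σ = 4781, M = 683.0000
Σ(x−M)² = 66568.000; s = √(66568.000/6) = 105.3312
CV = 105.3312 / 683.0000 = 0.15422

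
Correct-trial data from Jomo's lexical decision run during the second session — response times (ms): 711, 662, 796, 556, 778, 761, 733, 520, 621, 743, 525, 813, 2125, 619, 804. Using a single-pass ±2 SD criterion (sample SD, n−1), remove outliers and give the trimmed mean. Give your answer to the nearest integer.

n = 15, ΣRT = 11767, M = 784.467
Σ(x−M)² = 2067277.73; s = √(2067277.73/14) = 384.269
Cutoffs: 784.467 ± 2·384.269 → [15.9, 1553.0]
Outside: 2125 → excluded.
Retained (n=14): Σ = 9642, mean = 9642/14 = 688.714

689 ms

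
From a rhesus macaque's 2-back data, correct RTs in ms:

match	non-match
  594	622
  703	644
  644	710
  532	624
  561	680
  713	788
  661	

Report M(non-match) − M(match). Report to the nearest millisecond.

M(match) = 4408/7 = 629.714
M(non-match) = 4068/6 = 678.000
Difference = 678.000 − 629.714 = 48.286 ms

48 ms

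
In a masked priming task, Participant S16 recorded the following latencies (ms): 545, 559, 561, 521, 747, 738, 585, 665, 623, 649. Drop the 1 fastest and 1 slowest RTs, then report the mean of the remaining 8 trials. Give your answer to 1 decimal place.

615.6 ms

Sorted: 521, 545, 559, 561, 585, 623, 649, 665, 738, 747
Drop lowest 1 (521) and highest 1 (747)
Remaining (n=8): Σ = 4925, mean = 4925/8 = 615.625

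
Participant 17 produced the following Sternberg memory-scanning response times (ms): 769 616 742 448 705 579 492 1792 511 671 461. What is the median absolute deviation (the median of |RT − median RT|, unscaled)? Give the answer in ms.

Sorted: 448, 461, 492, 511, 579, 616, 671, 705, 742, 769, 1792 → median = 616
|x − 616|: 153, 0, 126, 168, 89, 37, 124, 1176, 105, 55, 155
Sorted deviations: 0, 37, 55, 89, 105, 124, 126, 153, 155, 168, 1176 → MAD = 124

124 ms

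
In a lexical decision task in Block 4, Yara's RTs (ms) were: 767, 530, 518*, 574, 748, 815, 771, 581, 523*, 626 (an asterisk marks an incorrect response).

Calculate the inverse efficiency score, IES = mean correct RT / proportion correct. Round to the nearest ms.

846 ms

Correct trials (n=8): 767, 530, 574, 748, 815, 771, 581, 626
Mean correct RT = 5412/8 = 676.5000 ms
Proportion correct = 8/10
IES = 676.5000 / (8/10) = 845.625 ms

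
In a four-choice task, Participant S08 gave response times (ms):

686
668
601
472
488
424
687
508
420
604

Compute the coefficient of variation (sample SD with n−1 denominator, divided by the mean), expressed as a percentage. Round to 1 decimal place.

n = 10, Σ = 5558, M = 555.8000
Σ(x−M)² = 100837.600; s = √(100837.600/9) = 105.8498
CV = 105.8498 / 555.8000 = 0.19045 = 19.045%

19.0%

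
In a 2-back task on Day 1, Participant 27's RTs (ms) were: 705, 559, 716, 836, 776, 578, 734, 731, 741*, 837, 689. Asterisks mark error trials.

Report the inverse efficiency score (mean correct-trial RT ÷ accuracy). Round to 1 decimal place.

787.7 ms

Correct trials (n=10): 705, 559, 716, 836, 776, 578, 734, 731, 837, 689
Mean correct RT = 7161/10 = 716.1000 ms
Proportion correct = 10/11
IES = 716.1000 / (10/11) = 787.710 ms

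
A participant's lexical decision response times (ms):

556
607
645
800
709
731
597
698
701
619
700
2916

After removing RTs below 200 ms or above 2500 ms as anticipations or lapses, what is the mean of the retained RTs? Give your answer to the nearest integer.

Excluded: 2916
Retained (n=11): Σ = 7363
Mean = 7363/11 = 669.3636

669 ms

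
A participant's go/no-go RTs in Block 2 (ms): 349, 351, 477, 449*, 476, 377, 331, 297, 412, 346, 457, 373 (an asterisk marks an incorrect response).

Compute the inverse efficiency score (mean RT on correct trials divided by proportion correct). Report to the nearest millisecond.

Correct trials (n=11): 349, 351, 477, 476, 377, 331, 297, 412, 346, 457, 373
Mean correct RT = 4246/11 = 386.0000 ms
Proportion correct = 11/12
IES = 386.0000 / (11/12) = 421.091 ms

421 ms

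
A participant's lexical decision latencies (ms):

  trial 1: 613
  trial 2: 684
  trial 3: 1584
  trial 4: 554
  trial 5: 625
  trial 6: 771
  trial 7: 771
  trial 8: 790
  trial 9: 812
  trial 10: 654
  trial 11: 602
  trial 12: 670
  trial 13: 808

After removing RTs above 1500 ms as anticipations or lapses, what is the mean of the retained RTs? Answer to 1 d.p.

696.2 ms

Excluded: 1584
Retained (n=12): Σ = 8354
Mean = 8354/12 = 696.1667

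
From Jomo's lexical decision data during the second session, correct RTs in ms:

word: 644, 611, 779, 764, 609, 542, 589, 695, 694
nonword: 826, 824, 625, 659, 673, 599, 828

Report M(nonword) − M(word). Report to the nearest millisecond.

61 ms

M(word) = 5927/9 = 658.556
M(nonword) = 5034/7 = 719.143
Difference = 719.143 − 658.556 = 60.587 ms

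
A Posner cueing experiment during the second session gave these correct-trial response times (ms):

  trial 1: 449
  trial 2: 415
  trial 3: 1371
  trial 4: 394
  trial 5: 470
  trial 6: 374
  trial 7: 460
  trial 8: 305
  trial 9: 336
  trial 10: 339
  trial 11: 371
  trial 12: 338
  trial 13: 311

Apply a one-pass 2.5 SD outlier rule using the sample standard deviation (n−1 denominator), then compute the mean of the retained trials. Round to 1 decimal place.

380.2 ms

n = 13, ΣRT = 5933, M = 456.385
Σ(x−M)² = 942797.08; s = √(942797.08/12) = 280.297
Cutoffs: 456.385 ± 2.5·280.297 → [-244.4, 1157.1]
Outside: 1371 → excluded.
Retained (n=12): Σ = 4562, mean = 4562/12 = 380.167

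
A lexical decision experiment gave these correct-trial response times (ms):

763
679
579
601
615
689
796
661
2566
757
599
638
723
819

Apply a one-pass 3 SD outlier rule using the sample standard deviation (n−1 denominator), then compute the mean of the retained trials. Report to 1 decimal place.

n = 14, ΣRT = 11485, M = 820.357
Σ(x−M)² = 3358073.21; s = √(3358073.21/13) = 508.245
Cutoffs: 820.357 ± 3·508.245 → [-704.4, 2345.1]
Outside: 2566 → excluded.
Retained (n=13): Σ = 8919, mean = 8919/13 = 686.077

686.1 ms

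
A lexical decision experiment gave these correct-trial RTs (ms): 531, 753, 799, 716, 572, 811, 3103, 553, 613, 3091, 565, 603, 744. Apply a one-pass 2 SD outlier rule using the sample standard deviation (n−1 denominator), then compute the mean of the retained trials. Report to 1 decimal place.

n = 13, ΣRT = 13454, M = 1034.923
Σ(x−M)² = 10161914.92; s = √(10161914.92/12) = 920.232
Cutoffs: 1034.923 ± 2·920.232 → [-805.5, 2875.4]
Outside: 3091, 3103 → excluded.
Retained (n=11): Σ = 7260, mean = 7260/11 = 660.000

660.0 ms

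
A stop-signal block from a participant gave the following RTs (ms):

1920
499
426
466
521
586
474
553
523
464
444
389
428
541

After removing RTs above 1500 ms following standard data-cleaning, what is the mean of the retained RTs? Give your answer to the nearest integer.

486 ms

Excluded: 1920
Retained (n=13): Σ = 6314
Mean = 6314/13 = 485.6923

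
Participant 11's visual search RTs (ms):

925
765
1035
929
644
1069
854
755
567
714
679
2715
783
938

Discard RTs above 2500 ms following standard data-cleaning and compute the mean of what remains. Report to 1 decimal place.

819.8 ms

Excluded: 2715
Retained (n=13): Σ = 10657
Mean = 10657/13 = 819.7692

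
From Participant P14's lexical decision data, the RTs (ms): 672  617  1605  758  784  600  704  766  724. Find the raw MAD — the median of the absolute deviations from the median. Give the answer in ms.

52 ms

Sorted: 600, 617, 672, 704, 724, 758, 766, 784, 1605 → median = 724
|x − 724|: 52, 107, 881, 34, 60, 124, 20, 42, 0
Sorted deviations: 0, 20, 34, 42, 52, 60, 107, 124, 881 → MAD = 52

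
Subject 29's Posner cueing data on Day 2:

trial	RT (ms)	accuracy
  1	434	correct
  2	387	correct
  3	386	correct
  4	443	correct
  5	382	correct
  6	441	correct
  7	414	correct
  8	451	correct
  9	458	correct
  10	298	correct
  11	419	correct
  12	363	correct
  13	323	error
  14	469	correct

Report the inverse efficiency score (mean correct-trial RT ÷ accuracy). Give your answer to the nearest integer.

443 ms

Correct trials (n=13): 434, 387, 386, 443, 382, 441, 414, 451, 458, 298, 419, 363, 469
Mean correct RT = 5345/13 = 411.1538 ms
Proportion correct = 13/14
IES = 411.1538 / (13/14) = 442.781 ms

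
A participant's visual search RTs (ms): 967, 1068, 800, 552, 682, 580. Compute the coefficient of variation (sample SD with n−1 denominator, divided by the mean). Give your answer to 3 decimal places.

0.271

n = 6, Σ = 4649, M = 774.8333
Σ(x−M)² = 219740.833; s = √(219740.833/5) = 209.6382
CV = 209.6382 / 774.8333 = 0.27056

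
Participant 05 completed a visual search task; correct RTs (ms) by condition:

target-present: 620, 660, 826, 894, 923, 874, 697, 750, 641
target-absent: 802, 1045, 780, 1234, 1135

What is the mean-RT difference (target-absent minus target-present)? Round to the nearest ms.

234 ms

M(target-present) = 6885/9 = 765.000
M(target-absent) = 4996/5 = 999.200
Difference = 999.200 − 765.000 = 234.200 ms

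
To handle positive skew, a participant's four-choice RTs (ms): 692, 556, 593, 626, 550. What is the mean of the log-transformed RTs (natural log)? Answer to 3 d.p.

ln(RT): 6.5396, 6.3208, 6.3852, 6.4394, 6.3099
Σ ln(RT) = 31.9948
Mean = 31.9948/5 = 6.39896

6.399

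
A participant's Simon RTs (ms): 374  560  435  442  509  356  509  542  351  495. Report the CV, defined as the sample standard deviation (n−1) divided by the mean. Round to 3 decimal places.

0.169

n = 10, Σ = 4573, M = 457.3000
Σ(x−M)² = 53720.100; s = √(53720.100/9) = 77.2587
CV = 77.2587 / 457.3000 = 0.16895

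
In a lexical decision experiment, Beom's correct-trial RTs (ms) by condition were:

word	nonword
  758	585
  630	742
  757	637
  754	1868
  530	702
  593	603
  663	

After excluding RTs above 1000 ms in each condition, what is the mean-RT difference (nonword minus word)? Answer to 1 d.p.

-15.5 ms

nonword: exclude 1868
M(word) = 4685/7 = 669.286
M(nonword) = 3269/5 = 653.800
Difference = 653.800 − 669.286 = -15.486 ms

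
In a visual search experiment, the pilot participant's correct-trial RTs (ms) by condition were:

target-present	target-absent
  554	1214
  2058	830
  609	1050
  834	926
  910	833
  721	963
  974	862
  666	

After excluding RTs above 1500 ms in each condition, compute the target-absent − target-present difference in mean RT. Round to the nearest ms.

201 ms

target-present: exclude 2058
M(target-present) = 5268/7 = 752.571
M(target-absent) = 6678/7 = 954.000
Difference = 954.000 − 752.571 = 201.429 ms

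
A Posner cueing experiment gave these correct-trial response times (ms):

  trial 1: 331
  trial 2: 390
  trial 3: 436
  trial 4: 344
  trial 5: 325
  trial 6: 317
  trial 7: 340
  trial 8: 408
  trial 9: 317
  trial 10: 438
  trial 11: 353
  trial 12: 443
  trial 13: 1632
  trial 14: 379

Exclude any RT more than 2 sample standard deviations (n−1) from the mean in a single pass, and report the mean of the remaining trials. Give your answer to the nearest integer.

371 ms

n = 14, ΣRT = 6453, M = 460.929
Σ(x−M)² = 1504154.93; s = √(1504154.93/13) = 340.153
Cutoffs: 460.929 ± 2·340.153 → [-219.4, 1141.2]
Outside: 1632 → excluded.
Retained (n=13): Σ = 4821, mean = 4821/13 = 370.846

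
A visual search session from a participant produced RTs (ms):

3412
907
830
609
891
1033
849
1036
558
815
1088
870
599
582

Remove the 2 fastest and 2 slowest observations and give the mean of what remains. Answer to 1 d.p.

843.9 ms

Sorted: 558, 582, 599, 609, 815, 830, 849, 870, 891, 907, 1033, 1036, 1088, 3412
Drop lowest 2 (558, 582) and highest 2 (1088, 3412)
Remaining (n=10): Σ = 8439, mean = 8439/10 = 843.900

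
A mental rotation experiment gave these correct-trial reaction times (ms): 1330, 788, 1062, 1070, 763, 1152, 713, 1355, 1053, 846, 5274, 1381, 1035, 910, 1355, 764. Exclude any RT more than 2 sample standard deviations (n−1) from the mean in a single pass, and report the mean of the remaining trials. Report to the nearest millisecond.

n = 16, ΣRT = 20851, M = 1303.188
Σ(x−M)² = 17609300.44; s = √(17609300.44/15) = 1083.491
Cutoffs: 1303.188 ± 2·1083.491 → [-863.8, 3470.2]
Outside: 5274 → excluded.
Retained (n=15): Σ = 15577, mean = 15577/15 = 1038.467

1038 ms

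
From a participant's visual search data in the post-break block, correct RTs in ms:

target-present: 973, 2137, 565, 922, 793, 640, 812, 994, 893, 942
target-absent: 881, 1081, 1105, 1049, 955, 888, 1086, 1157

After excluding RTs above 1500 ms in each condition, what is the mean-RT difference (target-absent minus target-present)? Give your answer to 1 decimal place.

target-present: exclude 2137
M(target-present) = 7534/9 = 837.111
M(target-absent) = 8202/8 = 1025.250
Difference = 1025.250 − 837.111 = 188.139 ms

188.1 ms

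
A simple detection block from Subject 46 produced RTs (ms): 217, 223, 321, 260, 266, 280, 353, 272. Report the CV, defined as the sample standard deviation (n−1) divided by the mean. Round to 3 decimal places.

n = 8, Σ = 2192, M = 274.0000
Σ(x−M)² = 14600.000; s = √(14600.000/7) = 45.6696
CV = 45.6696 / 274.0000 = 0.16668

0.167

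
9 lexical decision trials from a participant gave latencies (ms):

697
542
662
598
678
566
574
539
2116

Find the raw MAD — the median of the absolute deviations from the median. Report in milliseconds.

Sorted: 539, 542, 566, 574, 598, 662, 678, 697, 2116 → median = 598
|x − 598|: 99, 56, 64, 0, 80, 32, 24, 59, 1518
Sorted deviations: 0, 24, 32, 56, 59, 64, 80, 99, 1518 → MAD = 59

59 ms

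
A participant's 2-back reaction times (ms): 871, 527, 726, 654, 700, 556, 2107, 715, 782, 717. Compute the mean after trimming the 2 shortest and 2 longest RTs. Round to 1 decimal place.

Sorted: 527, 556, 654, 700, 715, 717, 726, 782, 871, 2107
Drop lowest 2 (527, 556) and highest 2 (871, 2107)
Remaining (n=6): Σ = 4294, mean = 4294/6 = 715.667

715.7 ms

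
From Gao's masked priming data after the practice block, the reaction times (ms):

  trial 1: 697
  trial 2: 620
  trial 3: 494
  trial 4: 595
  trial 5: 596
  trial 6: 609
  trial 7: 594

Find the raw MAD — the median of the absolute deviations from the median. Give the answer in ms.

Sorted: 494, 594, 595, 596, 609, 620, 697 → median = 596
|x − 596|: 101, 24, 102, 1, 0, 13, 2
Sorted deviations: 0, 1, 2, 13, 24, 101, 102 → MAD = 13

13 ms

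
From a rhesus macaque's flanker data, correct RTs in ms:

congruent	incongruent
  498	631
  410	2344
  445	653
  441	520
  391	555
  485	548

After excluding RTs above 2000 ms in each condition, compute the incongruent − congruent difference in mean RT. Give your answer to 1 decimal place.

136.4 ms

incongruent: exclude 2344
M(congruent) = 2670/6 = 445.000
M(incongruent) = 2907/5 = 581.400
Difference = 581.400 − 445.000 = 136.400 ms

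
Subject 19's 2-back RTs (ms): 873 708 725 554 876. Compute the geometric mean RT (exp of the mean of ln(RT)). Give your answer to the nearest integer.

ln(RT): 6.7719, 6.5624, 6.5862, 6.3172, 6.7754
Mean ln(RT) = 33.0131/5 = 6.60262
Geometric mean = exp(6.60262) = 737.02 ms

737 ms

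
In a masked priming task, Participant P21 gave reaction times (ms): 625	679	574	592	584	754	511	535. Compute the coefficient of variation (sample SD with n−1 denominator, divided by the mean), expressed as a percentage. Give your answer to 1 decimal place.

13.0%

n = 8, Σ = 4854, M = 606.7500
Σ(x−M)² = 43359.500; s = √(43359.500/7) = 78.7033
CV = 78.7033 / 606.7500 = 0.12971 = 12.971%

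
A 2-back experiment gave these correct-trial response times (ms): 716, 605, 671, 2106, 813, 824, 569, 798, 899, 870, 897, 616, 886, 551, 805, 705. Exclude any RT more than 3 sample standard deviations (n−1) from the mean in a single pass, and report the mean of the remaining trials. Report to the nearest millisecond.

748 ms

n = 16, ΣRT = 13331, M = 833.188
Σ(x−M)² = 1940258.44; s = √(1940258.44/15) = 359.653
Cutoffs: 833.188 ± 3·359.653 → [-245.8, 1912.1]
Outside: 2106 → excluded.
Retained (n=15): Σ = 11225, mean = 11225/15 = 748.333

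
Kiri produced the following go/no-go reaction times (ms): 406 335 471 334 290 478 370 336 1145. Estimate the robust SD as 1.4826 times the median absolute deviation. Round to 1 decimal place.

Sorted: 290, 334, 335, 336, 370, 406, 471, 478, 1145 → median = 370
|x − 370| sorted: 0, 34, 35, 36, 36, 80, 101, 108, 775 → MAD = 36
Robust SD ≈ 1.4826 × 36 = 53.374

53.4 ms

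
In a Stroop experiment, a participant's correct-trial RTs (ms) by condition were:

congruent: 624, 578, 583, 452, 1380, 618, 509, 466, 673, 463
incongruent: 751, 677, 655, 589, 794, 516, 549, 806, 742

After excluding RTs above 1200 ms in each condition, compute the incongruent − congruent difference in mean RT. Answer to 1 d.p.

123.7 ms

congruent: exclude 1380
M(congruent) = 4966/9 = 551.778
M(incongruent) = 6079/9 = 675.444
Difference = 675.444 − 551.778 = 123.667 ms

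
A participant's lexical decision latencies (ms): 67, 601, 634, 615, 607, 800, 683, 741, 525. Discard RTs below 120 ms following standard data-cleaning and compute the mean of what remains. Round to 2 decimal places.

650.75 ms

Excluded: 67
Retained (n=8): Σ = 5206
Mean = 5206/8 = 650.7500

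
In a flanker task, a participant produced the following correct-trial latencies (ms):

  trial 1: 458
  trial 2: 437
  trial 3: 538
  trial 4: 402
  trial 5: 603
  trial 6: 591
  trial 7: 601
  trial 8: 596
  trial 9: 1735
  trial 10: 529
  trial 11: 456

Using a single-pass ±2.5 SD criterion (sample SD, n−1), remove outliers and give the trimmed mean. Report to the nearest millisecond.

521 ms

n = 11, ΣRT = 6946, M = 631.455
Σ(x−M)² = 1393006.73; s = √(1393006.73/10) = 373.230
Cutoffs: 631.455 ± 2.5·373.230 → [-301.6, 1564.5]
Outside: 1735 → excluded.
Retained (n=10): Σ = 5211, mean = 5211/10 = 521.100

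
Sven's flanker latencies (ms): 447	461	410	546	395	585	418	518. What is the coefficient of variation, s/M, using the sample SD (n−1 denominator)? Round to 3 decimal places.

0.147

n = 8, Σ = 3780, M = 472.5000
Σ(x−M)² = 33794.000; s = √(33794.000/7) = 69.4818
CV = 69.4818 / 472.5000 = 0.14705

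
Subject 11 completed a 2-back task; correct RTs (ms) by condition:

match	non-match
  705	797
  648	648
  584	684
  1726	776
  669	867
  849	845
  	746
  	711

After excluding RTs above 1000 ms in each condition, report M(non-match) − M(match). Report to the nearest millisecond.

68 ms

match: exclude 1726
M(match) = 3455/5 = 691.000
M(non-match) = 6074/8 = 759.250
Difference = 759.250 − 691.000 = 68.250 ms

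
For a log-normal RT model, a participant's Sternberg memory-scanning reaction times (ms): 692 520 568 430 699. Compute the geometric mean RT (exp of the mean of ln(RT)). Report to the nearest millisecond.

572 ms

ln(RT): 6.5396, 6.2538, 6.3421, 6.0638, 6.5497
Mean ln(RT) = 31.7490/5 = 6.34979
Geometric mean = exp(6.34979) = 572.38 ms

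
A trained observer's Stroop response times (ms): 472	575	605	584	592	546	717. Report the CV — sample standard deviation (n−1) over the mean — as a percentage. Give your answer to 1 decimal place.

12.5%

n = 7, Σ = 4091, M = 584.4286
Σ(x−M)² = 32261.714; s = √(32261.714/6) = 73.3277
CV = 73.3277 / 584.4286 = 0.12547 = 12.547%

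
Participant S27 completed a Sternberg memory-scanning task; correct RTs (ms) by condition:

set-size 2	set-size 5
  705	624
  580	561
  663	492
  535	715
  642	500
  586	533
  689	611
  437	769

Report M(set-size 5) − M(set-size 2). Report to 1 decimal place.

-4.0 ms

M(set-size 2) = 4837/8 = 604.625
M(set-size 5) = 4805/8 = 600.625
Difference = 600.625 − 604.625 = -4.000 ms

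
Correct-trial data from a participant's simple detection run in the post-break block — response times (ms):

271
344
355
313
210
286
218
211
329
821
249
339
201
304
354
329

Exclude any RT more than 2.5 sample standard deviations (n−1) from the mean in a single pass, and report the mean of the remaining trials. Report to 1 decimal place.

287.5 ms

n = 16, ΣRT = 5134, M = 320.875
Σ(x−M)² = 311917.75; s = √(311917.75/15) = 144.203
Cutoffs: 320.875 ± 2.5·144.203 → [-39.6, 681.4]
Outside: 821 → excluded.
Retained (n=15): Σ = 4313, mean = 4313/15 = 287.533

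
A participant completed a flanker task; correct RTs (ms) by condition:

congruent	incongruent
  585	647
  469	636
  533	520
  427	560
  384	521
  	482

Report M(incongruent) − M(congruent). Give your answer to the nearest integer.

81 ms

M(congruent) = 2398/5 = 479.600
M(incongruent) = 3366/6 = 561.000
Difference = 561.000 − 479.600 = 81.400 ms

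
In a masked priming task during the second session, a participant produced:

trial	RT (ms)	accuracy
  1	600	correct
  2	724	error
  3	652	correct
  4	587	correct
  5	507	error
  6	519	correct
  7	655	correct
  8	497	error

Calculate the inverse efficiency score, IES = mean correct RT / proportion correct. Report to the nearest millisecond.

Correct trials (n=5): 600, 652, 587, 519, 655
Mean correct RT = 3013/5 = 602.6000 ms
Proportion correct = 5/8
IES = 602.6000 / (5/8) = 964.160 ms

964 ms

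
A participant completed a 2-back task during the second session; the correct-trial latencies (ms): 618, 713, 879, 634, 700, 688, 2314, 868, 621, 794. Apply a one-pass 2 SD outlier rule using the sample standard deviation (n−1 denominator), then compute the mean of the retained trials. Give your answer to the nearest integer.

n = 10, ΣRT = 8829, M = 882.900
Σ(x−M)² = 2357206.90; s = √(2357206.90/9) = 511.773
Cutoffs: 882.900 ± 2·511.773 → [-140.6, 1906.4]
Outside: 2314 → excluded.
Retained (n=9): Σ = 6515, mean = 6515/9 = 723.889

724 ms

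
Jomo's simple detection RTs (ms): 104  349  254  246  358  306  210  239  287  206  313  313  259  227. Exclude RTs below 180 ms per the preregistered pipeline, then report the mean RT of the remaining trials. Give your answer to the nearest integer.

274 ms

Excluded: 104
Retained (n=13): Σ = 3567
Mean = 3567/13 = 274.3846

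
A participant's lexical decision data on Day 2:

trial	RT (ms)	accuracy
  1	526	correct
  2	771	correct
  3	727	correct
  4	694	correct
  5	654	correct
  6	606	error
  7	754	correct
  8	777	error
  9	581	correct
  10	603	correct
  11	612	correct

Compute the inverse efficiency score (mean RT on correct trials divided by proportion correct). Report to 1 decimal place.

Correct trials (n=9): 526, 771, 727, 694, 654, 754, 581, 603, 612
Mean correct RT = 5922/9 = 658.0000 ms
Proportion correct = 9/11
IES = 658.0000 / (9/11) = 804.222 ms

804.2 ms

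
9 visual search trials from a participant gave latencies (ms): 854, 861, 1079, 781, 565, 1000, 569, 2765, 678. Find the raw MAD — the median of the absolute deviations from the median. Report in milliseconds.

Sorted: 565, 569, 678, 781, 854, 861, 1000, 1079, 2765 → median = 854
|x − 854|: 0, 7, 225, 73, 289, 146, 285, 1911, 176
Sorted deviations: 0, 7, 73, 146, 176, 225, 285, 289, 1911 → MAD = 176

176 ms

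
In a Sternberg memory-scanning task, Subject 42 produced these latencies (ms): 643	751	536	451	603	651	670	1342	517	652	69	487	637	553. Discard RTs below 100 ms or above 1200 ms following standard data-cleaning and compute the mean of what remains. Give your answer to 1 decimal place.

595.9 ms

Excluded: 69, 1342
Retained (n=12): Σ = 7151
Mean = 7151/12 = 595.9167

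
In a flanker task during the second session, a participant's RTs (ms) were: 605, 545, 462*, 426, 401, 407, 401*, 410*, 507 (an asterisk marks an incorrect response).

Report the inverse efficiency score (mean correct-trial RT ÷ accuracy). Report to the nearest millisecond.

723 ms

Correct trials (n=6): 605, 545, 426, 401, 407, 507
Mean correct RT = 2891/6 = 481.8333 ms
Proportion correct = 6/9
IES = 481.8333 / (6/9) = 722.750 ms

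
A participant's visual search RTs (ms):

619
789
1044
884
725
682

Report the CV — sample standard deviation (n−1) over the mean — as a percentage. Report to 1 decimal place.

19.5%

n = 6, Σ = 4743, M = 790.5000
Σ(x−M)² = 118481.500; s = √(118481.500/5) = 153.9360
CV = 153.9360 / 790.5000 = 0.19473 = 19.473%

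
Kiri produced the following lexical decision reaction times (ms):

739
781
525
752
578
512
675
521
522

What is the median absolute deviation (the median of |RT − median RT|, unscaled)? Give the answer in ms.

Sorted: 512, 521, 522, 525, 578, 675, 739, 752, 781 → median = 578
|x − 578|: 161, 203, 53, 174, 0, 66, 97, 57, 56
Sorted deviations: 0, 53, 56, 57, 66, 97, 161, 174, 203 → MAD = 66

66 ms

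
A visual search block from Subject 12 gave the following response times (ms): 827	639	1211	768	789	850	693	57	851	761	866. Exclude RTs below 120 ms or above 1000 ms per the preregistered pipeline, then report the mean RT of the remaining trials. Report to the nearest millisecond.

783 ms

Excluded: 57, 1211
Retained (n=9): Σ = 7044
Mean = 7044/9 = 782.6667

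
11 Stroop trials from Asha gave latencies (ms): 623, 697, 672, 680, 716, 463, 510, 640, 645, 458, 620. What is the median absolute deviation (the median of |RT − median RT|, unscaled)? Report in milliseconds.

40 ms

Sorted: 458, 463, 510, 620, 623, 640, 645, 672, 680, 697, 716 → median = 640
|x − 640|: 17, 57, 32, 40, 76, 177, 130, 0, 5, 182, 20
Sorted deviations: 0, 5, 17, 20, 32, 40, 57, 76, 130, 177, 182 → MAD = 40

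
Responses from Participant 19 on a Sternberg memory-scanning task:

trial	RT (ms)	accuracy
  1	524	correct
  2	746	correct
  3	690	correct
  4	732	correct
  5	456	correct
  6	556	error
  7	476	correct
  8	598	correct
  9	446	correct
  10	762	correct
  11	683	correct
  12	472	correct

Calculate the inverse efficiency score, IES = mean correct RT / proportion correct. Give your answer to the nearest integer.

653 ms

Correct trials (n=11): 524, 746, 690, 732, 456, 476, 598, 446, 762, 683, 472
Mean correct RT = 6585/11 = 598.6364 ms
Proportion correct = 11/12
IES = 598.6364 / (11/12) = 653.058 ms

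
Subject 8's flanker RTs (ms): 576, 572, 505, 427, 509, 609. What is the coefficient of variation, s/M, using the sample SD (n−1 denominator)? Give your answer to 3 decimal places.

0.124

n = 6, Σ = 3198, M = 533.0000
Σ(x−M)² = 21742.000; s = √(21742.000/5) = 65.9424
CV = 65.9424 / 533.0000 = 0.12372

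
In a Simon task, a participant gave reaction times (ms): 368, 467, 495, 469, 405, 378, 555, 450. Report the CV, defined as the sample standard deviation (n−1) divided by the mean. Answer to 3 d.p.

0.140

n = 8, Σ = 3587, M = 448.3750
Σ(x−M)² = 27611.875; s = √(27611.875/7) = 62.8057
CV = 62.8057 / 448.3750 = 0.14007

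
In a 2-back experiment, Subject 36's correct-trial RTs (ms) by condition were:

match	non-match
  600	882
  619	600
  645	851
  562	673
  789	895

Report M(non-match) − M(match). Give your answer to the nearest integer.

M(match) = 3215/5 = 643.000
M(non-match) = 3901/5 = 780.200
Difference = 780.200 − 643.000 = 137.200 ms

137 ms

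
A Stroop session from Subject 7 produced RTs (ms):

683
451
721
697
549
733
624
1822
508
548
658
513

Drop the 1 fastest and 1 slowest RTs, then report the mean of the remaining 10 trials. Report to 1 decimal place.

623.4 ms

Sorted: 451, 508, 513, 548, 549, 624, 658, 683, 697, 721, 733, 1822
Drop lowest 1 (451) and highest 1 (1822)
Remaining (n=10): Σ = 6234, mean = 6234/10 = 623.400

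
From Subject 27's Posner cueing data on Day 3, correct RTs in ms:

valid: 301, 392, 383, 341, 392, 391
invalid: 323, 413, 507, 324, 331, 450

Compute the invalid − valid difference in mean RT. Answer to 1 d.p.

M(valid) = 2200/6 = 366.667
M(invalid) = 2348/6 = 391.333
Difference = 391.333 − 366.667 = 24.667 ms

24.7 ms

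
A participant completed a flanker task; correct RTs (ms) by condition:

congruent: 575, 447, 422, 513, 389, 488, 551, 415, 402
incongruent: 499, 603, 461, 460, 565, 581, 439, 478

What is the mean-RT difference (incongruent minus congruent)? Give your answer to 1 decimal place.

43.9 ms

M(congruent) = 4202/9 = 466.889
M(incongruent) = 4086/8 = 510.750
Difference = 510.750 − 466.889 = 43.861 ms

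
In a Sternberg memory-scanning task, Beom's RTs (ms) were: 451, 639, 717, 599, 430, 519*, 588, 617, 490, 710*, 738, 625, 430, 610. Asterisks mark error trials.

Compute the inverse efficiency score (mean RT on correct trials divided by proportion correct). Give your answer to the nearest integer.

Correct trials (n=12): 451, 639, 717, 599, 430, 588, 617, 490, 738, 625, 430, 610
Mean correct RT = 6934/12 = 577.8333 ms
Proportion correct = 12/14
IES = 577.8333 / (12/14) = 674.139 ms

674 ms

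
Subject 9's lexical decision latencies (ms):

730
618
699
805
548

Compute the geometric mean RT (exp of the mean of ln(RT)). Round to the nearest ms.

ln(RT): 6.5930, 6.4265, 6.5497, 6.6908, 6.3063
Mean ln(RT) = 32.5663/5 = 6.51326
Geometric mean = exp(6.51326) = 674.02 ms

674 ms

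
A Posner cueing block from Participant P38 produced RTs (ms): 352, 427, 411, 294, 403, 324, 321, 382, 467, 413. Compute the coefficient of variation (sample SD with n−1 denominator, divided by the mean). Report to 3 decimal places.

n = 10, Σ = 3794, M = 379.4000
Σ(x−M)² = 27154.400; s = √(27154.400/9) = 54.9286
CV = 54.9286 / 379.4000 = 0.14478

0.145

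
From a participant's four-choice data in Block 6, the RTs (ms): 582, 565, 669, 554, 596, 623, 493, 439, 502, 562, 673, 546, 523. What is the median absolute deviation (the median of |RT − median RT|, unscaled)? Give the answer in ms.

39 ms

Sorted: 439, 493, 502, 523, 546, 554, 562, 565, 582, 596, 623, 669, 673 → median = 562
|x − 562|: 20, 3, 107, 8, 34, 61, 69, 123, 60, 0, 111, 16, 39
Sorted deviations: 0, 3, 8, 16, 20, 34, 39, 60, 61, 69, 107, 111, 123 → MAD = 39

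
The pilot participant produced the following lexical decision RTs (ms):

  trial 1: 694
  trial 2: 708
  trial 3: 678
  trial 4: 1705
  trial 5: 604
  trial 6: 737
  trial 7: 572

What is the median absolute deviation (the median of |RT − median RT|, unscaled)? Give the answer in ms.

43 ms

Sorted: 572, 604, 678, 694, 708, 737, 1705 → median = 694
|x − 694|: 0, 14, 16, 1011, 90, 43, 122
Sorted deviations: 0, 14, 16, 43, 90, 122, 1011 → MAD = 43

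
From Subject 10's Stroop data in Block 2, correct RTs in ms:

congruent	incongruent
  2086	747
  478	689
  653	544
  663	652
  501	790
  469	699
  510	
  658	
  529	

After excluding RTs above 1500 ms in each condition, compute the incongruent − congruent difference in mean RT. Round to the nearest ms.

congruent: exclude 2086
M(congruent) = 4461/8 = 557.625
M(incongruent) = 4121/6 = 686.833
Difference = 686.833 − 557.625 = 129.208 ms

129 ms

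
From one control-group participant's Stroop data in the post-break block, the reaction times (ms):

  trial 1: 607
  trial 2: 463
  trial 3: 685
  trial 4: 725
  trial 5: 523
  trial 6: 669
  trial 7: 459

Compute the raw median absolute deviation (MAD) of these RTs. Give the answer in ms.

Sorted: 459, 463, 523, 607, 669, 685, 725 → median = 607
|x − 607|: 0, 144, 78, 118, 84, 62, 148
Sorted deviations: 0, 62, 78, 84, 118, 144, 148 → MAD = 84

84 ms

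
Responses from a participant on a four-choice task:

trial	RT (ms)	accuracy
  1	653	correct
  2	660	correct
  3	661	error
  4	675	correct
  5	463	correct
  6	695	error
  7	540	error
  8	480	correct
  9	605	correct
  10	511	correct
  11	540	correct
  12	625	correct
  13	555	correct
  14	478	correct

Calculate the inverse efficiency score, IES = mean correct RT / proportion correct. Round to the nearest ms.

723 ms

Correct trials (n=11): 653, 660, 675, 463, 480, 605, 511, 540, 625, 555, 478
Mean correct RT = 6245/11 = 567.7273 ms
Proportion correct = 11/14
IES = 567.7273 / (11/14) = 722.562 ms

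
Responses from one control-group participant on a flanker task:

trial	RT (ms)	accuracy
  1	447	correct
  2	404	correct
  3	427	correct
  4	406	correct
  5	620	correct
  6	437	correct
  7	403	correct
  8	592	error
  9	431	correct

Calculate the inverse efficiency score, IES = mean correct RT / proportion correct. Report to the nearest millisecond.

503 ms

Correct trials (n=8): 447, 404, 427, 406, 620, 437, 403, 431
Mean correct RT = 3575/8 = 446.8750 ms
Proportion correct = 8/9
IES = 446.8750 / (8/9) = 502.734 ms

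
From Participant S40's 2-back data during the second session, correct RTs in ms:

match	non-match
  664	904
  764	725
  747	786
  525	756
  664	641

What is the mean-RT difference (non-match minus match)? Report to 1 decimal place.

M(match) = 3364/5 = 672.800
M(non-match) = 3812/5 = 762.400
Difference = 762.400 − 672.800 = 89.600 ms

89.6 ms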